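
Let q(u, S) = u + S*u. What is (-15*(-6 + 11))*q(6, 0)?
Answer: -450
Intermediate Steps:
(-15*(-6 + 11))*q(6, 0) = (-15*(-6 + 11))*(6*(1 + 0)) = (-15*5)*(6*1) = -75*6 = -450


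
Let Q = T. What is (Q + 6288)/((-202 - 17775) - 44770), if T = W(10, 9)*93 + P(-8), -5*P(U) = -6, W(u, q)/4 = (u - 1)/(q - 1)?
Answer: -67077/627470 ≈ -0.10690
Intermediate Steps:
W(u, q) = 4*(-1 + u)/(-1 + q) (W(u, q) = 4*((u - 1)/(q - 1)) = 4*((-1 + u)/(-1 + q)) = 4*(-1 + u)/(-1 + q))
P(U) = 6/5 (P(U) = -⅕*(-6) = 6/5)
T = 4197/10 (T = (4*(-1 + 10)/(-1 + 9))*93 + 6/5 = (4*9/8)*93 + 6/5 = (4*(⅛)*9)*93 + 6/5 = (9/2)*93 + 6/5 = 837/2 + 6/5 = 4197/10 ≈ 419.70)
Q = 4197/10 ≈ 419.70
(Q + 6288)/((-202 - 17775) - 44770) = (4197/10 + 6288)/((-202 - 17775) - 44770) = 67077/(10*(-17977 - 44770)) = (67077/10)/(-62747) = (67077/10)*(-1/62747) = -67077/627470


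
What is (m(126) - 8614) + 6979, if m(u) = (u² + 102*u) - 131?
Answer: 26962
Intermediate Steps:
m(u) = -131 + u² + 102*u
(m(126) - 8614) + 6979 = ((-131 + 126² + 102*126) - 8614) + 6979 = ((-131 + 15876 + 12852) - 8614) + 6979 = (28597 - 8614) + 6979 = 19983 + 6979 = 26962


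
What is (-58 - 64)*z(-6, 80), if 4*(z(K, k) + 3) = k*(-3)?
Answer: 7686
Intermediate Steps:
z(K, k) = -3 - 3*k/4 (z(K, k) = -3 + (k*(-3))/4 = -3 + (-3*k)/4 = -3 - 3*k/4)
(-58 - 64)*z(-6, 80) = (-58 - 64)*(-3 - 3/4*80) = -122*(-3 - 60) = -122*(-63) = 7686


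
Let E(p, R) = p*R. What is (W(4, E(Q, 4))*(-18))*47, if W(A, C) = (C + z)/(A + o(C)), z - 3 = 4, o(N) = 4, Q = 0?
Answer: -2961/4 ≈ -740.25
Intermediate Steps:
z = 7 (z = 3 + 4 = 7)
E(p, R) = R*p
W(A, C) = (7 + C)/(4 + A) (W(A, C) = (C + 7)/(A + 4) = (7 + C)/(4 + A))
(W(4, E(Q, 4))*(-18))*47 = (((7 + 4*0)/(4 + 4))*(-18))*47 = (((7 + 0)/8)*(-18))*47 = (((1/8)*7)*(-18))*47 = ((7/8)*(-18))*47 = -63/4*47 = -2961/4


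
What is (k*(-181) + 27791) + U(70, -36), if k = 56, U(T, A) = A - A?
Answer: 17655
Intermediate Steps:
U(T, A) = 0
(k*(-181) + 27791) + U(70, -36) = (56*(-181) + 27791) + 0 = (-10136 + 27791) + 0 = 17655 + 0 = 17655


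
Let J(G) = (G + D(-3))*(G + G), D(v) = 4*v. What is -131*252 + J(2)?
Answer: -33052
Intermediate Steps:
J(G) = 2*G*(-12 + G) (J(G) = (G + 4*(-3))*(G + G) = (G - 12)*(2*G) = (-12 + G)*(2*G) = 2*G*(-12 + G))
-131*252 + J(2) = -131*252 + 2*2*(-12 + 2) = -33012 + 2*2*(-10) = -33012 - 40 = -33052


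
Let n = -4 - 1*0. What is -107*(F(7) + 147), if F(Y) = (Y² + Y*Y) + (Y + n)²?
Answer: -27178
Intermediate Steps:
n = -4 (n = -4 + 0 = -4)
F(Y) = (-4 + Y)² + 2*Y² (F(Y) = (Y² + Y*Y) + (Y - 4)² = (Y² + Y²) + (-4 + Y)² = 2*Y² + (-4 + Y)² = (-4 + Y)² + 2*Y²)
-107*(F(7) + 147) = -107*(((-4 + 7)² + 2*7²) + 147) = -107*((3² + 2*49) + 147) = -107*((9 + 98) + 147) = -107*(107 + 147) = -107*254 = -27178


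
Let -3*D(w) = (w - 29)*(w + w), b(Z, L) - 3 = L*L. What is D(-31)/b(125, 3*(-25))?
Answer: -310/1407 ≈ -0.22033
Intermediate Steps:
b(Z, L) = 3 + L² (b(Z, L) = 3 + L*L = 3 + L²)
D(w) = -2*w*(-29 + w)/3 (D(w) = -(w - 29)*(w + w)/3 = -(-29 + w)*2*w/3 = -2*w*(-29 + w)/3)
D(-31)/b(125, 3*(-25)) = ((⅔)*(-31)*(29 - 1*(-31)))/(3 + (3*(-25))²) = ((⅔)*(-31)*(29 + 31))/(3 + (-75)²) = ((⅔)*(-31)*60)/(3 + 5625) = -1240/5628 = -1240*1/5628 = -310/1407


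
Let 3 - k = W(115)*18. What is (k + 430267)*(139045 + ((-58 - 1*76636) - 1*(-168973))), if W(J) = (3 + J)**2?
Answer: 41554580712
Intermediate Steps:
k = -250629 (k = 3 - (3 + 115)**2*18 = 3 - 118**2*18 = 3 - 13924*18 = 3 - 1*250632 = 3 - 250632 = -250629)
(k + 430267)*(139045 + ((-58 - 1*76636) - 1*(-168973))) = (-250629 + 430267)*(139045 + ((-58 - 1*76636) - 1*(-168973))) = 179638*(139045 + ((-58 - 76636) + 168973)) = 179638*(139045 + (-76694 + 168973)) = 179638*(139045 + 92279) = 179638*231324 = 41554580712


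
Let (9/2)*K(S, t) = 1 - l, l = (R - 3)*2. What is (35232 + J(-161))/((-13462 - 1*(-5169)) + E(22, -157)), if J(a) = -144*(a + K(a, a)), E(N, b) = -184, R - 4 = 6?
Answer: -58832/8477 ≈ -6.9402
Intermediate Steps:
R = 10 (R = 4 + 6 = 10)
l = 14 (l = (10 - 3)*2 = 7*2 = 14)
K(S, t) = -26/9 (K(S, t) = 2*(1 - 1*14)/9 = 2*(1 - 14)/9 = (2/9)*(-13) = -26/9)
J(a) = 416 - 144*a (J(a) = -144*(a - 26/9) = -144*(-26/9 + a) = 416 - 144*a)
(35232 + J(-161))/((-13462 - 1*(-5169)) + E(22, -157)) = (35232 + (416 - 144*(-161)))/((-13462 - 1*(-5169)) - 184) = (35232 + (416 + 23184))/((-13462 + 5169) - 184) = (35232 + 23600)/(-8293 - 184) = 58832/(-8477) = 58832*(-1/8477) = -58832/8477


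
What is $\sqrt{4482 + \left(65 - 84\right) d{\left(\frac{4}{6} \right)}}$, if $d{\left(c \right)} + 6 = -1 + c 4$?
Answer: $\frac{\sqrt{41079}}{3} \approx 67.56$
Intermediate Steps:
$d{\left(c \right)} = -7 + 4 c$ ($d{\left(c \right)} = -6 + \left(-1 + c 4\right) = -6 + \left(-1 + 4 c\right) = -7 + 4 c$)
$\sqrt{4482 + \left(65 - 84\right) d{\left(\frac{4}{6} \right)}} = \sqrt{4482 + \left(65 - 84\right) \left(-7 + 4 \cdot \frac{4}{6}\right)} = \sqrt{4482 - 19 \left(-7 + 4 \cdot 4 \cdot \frac{1}{6}\right)} = \sqrt{4482 - 19 \left(-7 + 4 \cdot \frac{2}{3}\right)} = \sqrt{4482 - 19 \left(-7 + \frac{8}{3}\right)} = \sqrt{4482 - - \frac{247}{3}} = \sqrt{4482 + \frac{247}{3}} = \sqrt{\frac{13693}{3}} = \frac{\sqrt{41079}}{3}$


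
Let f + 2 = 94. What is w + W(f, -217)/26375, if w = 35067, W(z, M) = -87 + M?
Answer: 924891821/26375 ≈ 35067.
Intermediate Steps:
f = 92 (f = -2 + 94 = 92)
w + W(f, -217)/26375 = 35067 + (-87 - 217)/26375 = 35067 - 304*1/26375 = 35067 - 304/26375 = 924891821/26375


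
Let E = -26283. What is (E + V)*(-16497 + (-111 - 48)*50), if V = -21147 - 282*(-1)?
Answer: 1152627156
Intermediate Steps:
V = -20865 (V = -21147 - 1*(-282) = -21147 + 282 = -20865)
(E + V)*(-16497 + (-111 - 48)*50) = (-26283 - 20865)*(-16497 + (-111 - 48)*50) = -47148*(-16497 - 159*50) = -47148*(-16497 - 7950) = -47148*(-24447) = 1152627156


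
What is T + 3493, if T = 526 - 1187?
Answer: 2832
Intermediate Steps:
T = -661
T + 3493 = -661 + 3493 = 2832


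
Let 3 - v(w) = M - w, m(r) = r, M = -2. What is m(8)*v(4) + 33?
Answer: 105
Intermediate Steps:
v(w) = 5 + w (v(w) = 3 - (-2 - w) = 3 + (2 + w) = 5 + w)
m(8)*v(4) + 33 = 8*(5 + 4) + 33 = 8*9 + 33 = 72 + 33 = 105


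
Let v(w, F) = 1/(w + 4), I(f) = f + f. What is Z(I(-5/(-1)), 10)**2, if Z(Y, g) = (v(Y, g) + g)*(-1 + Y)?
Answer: 1610361/196 ≈ 8216.1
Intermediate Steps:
I(f) = 2*f
v(w, F) = 1/(4 + w)
Z(Y, g) = (-1 + Y)*(g + 1/(4 + Y)) (Z(Y, g) = (1/(4 + Y) + g)*(-1 + Y) = (g + 1/(4 + Y))*(-1 + Y) = (-1 + Y)*(g + 1/(4 + Y)))
Z(I(-5/(-1)), 10)**2 = ((-1 + 2*(-5/(-1)) + 10*(-1 + 2*(-5/(-1)))*(4 + 2*(-5/(-1))))/(4 + 2*(-5/(-1))))**2 = ((-1 + 2*(-5*(-1)) + 10*(-1 + 2*(-5*(-1)))*(4 + 2*(-5*(-1))))/(4 + 2*(-5*(-1))))**2 = ((-1 + 2*5 + 10*(-1 + 2*5)*(4 + 2*5))/(4 + 2*5))**2 = ((-1 + 10 + 10*(-1 + 10)*(4 + 10))/(4 + 10))**2 = ((-1 + 10 + 10*9*14)/14)**2 = ((-1 + 10 + 1260)/14)**2 = ((1/14)*1269)**2 = (1269/14)**2 = 1610361/196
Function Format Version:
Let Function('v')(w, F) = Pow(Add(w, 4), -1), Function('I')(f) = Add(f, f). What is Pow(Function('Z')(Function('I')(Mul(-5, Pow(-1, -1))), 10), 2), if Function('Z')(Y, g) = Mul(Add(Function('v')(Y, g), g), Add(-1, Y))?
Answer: Rational(1610361, 196) ≈ 8216.1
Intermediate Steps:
Function('I')(f) = Mul(2, f)
Function('v')(w, F) = Pow(Add(4, w), -1)
Function('Z')(Y, g) = Mul(Add(-1, Y), Add(g, Pow(Add(4, Y), -1))) (Function('Z')(Y, g) = Mul(Add(Pow(Add(4, Y), -1), g), Add(-1, Y)) = Mul(Add(g, Pow(Add(4, Y), -1)), Add(-1, Y)) = Mul(Add(-1, Y), Add(g, Pow(Add(4, Y), -1))))
Pow(Function('Z')(Function('I')(Mul(-5, Pow(-1, -1))), 10), 2) = Pow(Mul(Pow(Add(4, Mul(2, Mul(-5, Pow(-1, -1)))), -1), Add(-1, Mul(2, Mul(-5, Pow(-1, -1))), Mul(10, Add(-1, Mul(2, Mul(-5, Pow(-1, -1)))), Add(4, Mul(2, Mul(-5, Pow(-1, -1))))))), 2) = Pow(Mul(Pow(Add(4, Mul(2, Mul(-5, -1))), -1), Add(-1, Mul(2, Mul(-5, -1)), Mul(10, Add(-1, Mul(2, Mul(-5, -1))), Add(4, Mul(2, Mul(-5, -1)))))), 2) = Pow(Mul(Pow(Add(4, Mul(2, 5)), -1), Add(-1, Mul(2, 5), Mul(10, Add(-1, Mul(2, 5)), Add(4, Mul(2, 5))))), 2) = Pow(Mul(Pow(Add(4, 10), -1), Add(-1, 10, Mul(10, Add(-1, 10), Add(4, 10)))), 2) = Pow(Mul(Pow(14, -1), Add(-1, 10, Mul(10, 9, 14))), 2) = Pow(Mul(Rational(1, 14), Add(-1, 10, 1260)), 2) = Pow(Mul(Rational(1, 14), 1269), 2) = Pow(Rational(1269, 14), 2) = Rational(1610361, 196)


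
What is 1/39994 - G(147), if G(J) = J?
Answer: -5879117/39994 ≈ -147.00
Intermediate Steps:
1/39994 - G(147) = 1/39994 - 1*147 = 1/39994 - 147 = -5879117/39994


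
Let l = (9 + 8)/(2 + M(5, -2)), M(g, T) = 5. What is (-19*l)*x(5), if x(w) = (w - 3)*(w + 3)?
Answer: -5168/7 ≈ -738.29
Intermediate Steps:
x(w) = (-3 + w)*(3 + w)
l = 17/7 (l = (9 + 8)/(2 + 5) = 17/7 ≈ 2.4286)
(-19*l)*x(5) = (-19*17/7)*(-9 + 5**2) = -323*(-9 + 25)/7 = -323/7*16 = -5168/7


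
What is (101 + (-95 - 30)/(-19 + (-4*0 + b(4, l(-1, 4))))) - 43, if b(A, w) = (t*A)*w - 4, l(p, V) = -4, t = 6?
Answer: 7027/119 ≈ 59.050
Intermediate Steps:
b(A, w) = -4 + 6*A*w (b(A, w) = (6*A)*w - 4 = 6*A*w - 4 = -4 + 6*A*w)
(101 + (-95 - 30)/(-19 + (-4*0 + b(4, l(-1, 4))))) - 43 = (101 + (-95 - 30)/(-19 + (-4*0 + (-4 + 6*4*(-4))))) - 43 = (101 - 125/(-19 + (0 + (-4 - 96)))) - 43 = (101 - 125/(-19 + (0 - 100))) - 43 = (101 - 125/(-19 - 100)) - 43 = (101 - 125/(-119)) - 43 = (101 - 125*(-1/119)) - 43 = (101 + 125/119) - 43 = 12144/119 - 43 = 7027/119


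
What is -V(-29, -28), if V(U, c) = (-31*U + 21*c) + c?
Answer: -283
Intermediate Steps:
V(U, c) = -31*U + 22*c
-V(-29, -28) = -(-31*(-29) + 22*(-28)) = -(899 - 616) = -1*283 = -283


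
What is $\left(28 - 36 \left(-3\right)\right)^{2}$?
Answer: $18496$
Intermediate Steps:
$\left(28 - 36 \left(-3\right)\right)^{2} = \left(28 - -108\right)^{2} = \left(28 + 108\right)^{2} = 136^{2} = 18496$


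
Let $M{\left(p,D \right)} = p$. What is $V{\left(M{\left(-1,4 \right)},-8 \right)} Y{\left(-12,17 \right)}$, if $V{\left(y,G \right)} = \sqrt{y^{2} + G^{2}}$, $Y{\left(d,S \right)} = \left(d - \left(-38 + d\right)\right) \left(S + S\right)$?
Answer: $1292 \sqrt{65} \approx 10416.0$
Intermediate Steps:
$Y{\left(d,S \right)} = 76 S$ ($Y{\left(d,S \right)} = 38 \cdot 2 S = 76 S$)
$V{\left(y,G \right)} = \sqrt{G^{2} + y^{2}}$
$V{\left(M{\left(-1,4 \right)},-8 \right)} Y{\left(-12,17 \right)} = \sqrt{\left(-8\right)^{2} + \left(-1\right)^{2}} \cdot 76 \cdot 17 = \sqrt{64 + 1} \cdot 1292 = \sqrt{65} \cdot 1292 = 1292 \sqrt{65}$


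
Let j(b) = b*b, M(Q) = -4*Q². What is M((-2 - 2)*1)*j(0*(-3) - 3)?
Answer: -576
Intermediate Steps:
j(b) = b²
M((-2 - 2)*1)*j(0*(-3) - 3) = (-4*(-2 - 2)²)*(0*(-3) - 3)² = (-4*(-4*1)²)*(0 - 3)² = -4*(-4)²*(-3)² = -4*16*9 = -64*9 = -576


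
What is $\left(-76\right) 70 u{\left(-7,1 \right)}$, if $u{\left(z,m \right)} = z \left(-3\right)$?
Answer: $-111720$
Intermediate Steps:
$u{\left(z,m \right)} = - 3 z$
$\left(-76\right) 70 u{\left(-7,1 \right)} = \left(-76\right) 70 \left(\left(-3\right) \left(-7\right)\right) = \left(-5320\right) 21 = -111720$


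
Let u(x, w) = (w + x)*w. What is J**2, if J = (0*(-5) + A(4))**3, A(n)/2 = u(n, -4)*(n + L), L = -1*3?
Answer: 0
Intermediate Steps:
u(x, w) = w*(w + x)
L = -3
A(n) = 2*(-3 + n)*(16 - 4*n) (A(n) = 2*((-4*(-4 + n))*(n - 3)) = 2*((16 - 4*n)*(-3 + n)) = 2*((-3 + n)*(16 - 4*n)) = 2*(-3 + n)*(16 - 4*n))
J = 0 (J = (0*(-5) + 8*(-3 + 4)*(4 - 1*4))**3 = (0 + 8*1*(4 - 4))**3 = (0 + 8*1*0)**3 = (0 + 0)**3 = 0**3 = 0)
J**2 = 0**2 = 0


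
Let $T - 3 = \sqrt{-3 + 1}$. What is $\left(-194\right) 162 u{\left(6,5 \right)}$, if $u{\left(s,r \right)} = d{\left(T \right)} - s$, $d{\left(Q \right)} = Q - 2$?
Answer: $157140 - 31428 i \sqrt{2} \approx 1.5714 \cdot 10^{5} - 44446.0 i$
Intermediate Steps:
$T = 3 + i \sqrt{2}$ ($T = 3 + \sqrt{-3 + 1} = 3 + \sqrt{-2} = 3 + i \sqrt{2} \approx 3.0 + 1.4142 i$)
$d{\left(Q \right)} = -2 + Q$
$u{\left(s,r \right)} = 1 - s + i \sqrt{2}$ ($u{\left(s,r \right)} = \left(-2 + \left(3 + i \sqrt{2}\right)\right) - s = \left(1 + i \sqrt{2}\right) - s = 1 - s + i \sqrt{2}$)
$\left(-194\right) 162 u{\left(6,5 \right)} = \left(-194\right) 162 \left(1 - 6 + i \sqrt{2}\right) = - 31428 \left(1 - 6 + i \sqrt{2}\right) = - 31428 \left(-5 + i \sqrt{2}\right) = 157140 - 31428 i \sqrt{2}$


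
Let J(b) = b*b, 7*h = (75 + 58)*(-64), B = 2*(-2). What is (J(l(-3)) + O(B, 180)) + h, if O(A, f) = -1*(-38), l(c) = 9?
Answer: -1097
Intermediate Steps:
B = -4
h = -1216 (h = ((75 + 58)*(-64))/7 = (133*(-64))/7 = (⅐)*(-8512) = -1216)
O(A, f) = 38
J(b) = b²
(J(l(-3)) + O(B, 180)) + h = (9² + 38) - 1216 = (81 + 38) - 1216 = 119 - 1216 = -1097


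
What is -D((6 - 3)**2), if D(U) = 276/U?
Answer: -92/3 ≈ -30.667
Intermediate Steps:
-D((6 - 3)**2) = -276/((6 - 3)**2) = -276/(3**2) = -276/9 = -1*92/3 = -92/3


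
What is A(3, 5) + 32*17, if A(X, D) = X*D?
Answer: 559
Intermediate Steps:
A(X, D) = D*X
A(3, 5) + 32*17 = 5*3 + 32*17 = 15 + 544 = 559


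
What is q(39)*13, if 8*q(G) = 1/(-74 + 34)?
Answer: -13/320 ≈ -0.040625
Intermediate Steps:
q(G) = -1/320 (q(G) = 1/(8*(-74 + 34)) = (⅛)/(-40) = (⅛)*(-1/40) = -1/320)
q(39)*13 = -1/320*13 = -13/320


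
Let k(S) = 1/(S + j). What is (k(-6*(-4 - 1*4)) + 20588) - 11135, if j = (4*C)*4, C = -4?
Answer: 151247/16 ≈ 9452.9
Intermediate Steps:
j = -64 (j = (4*(-4))*4 = -16*4 = -64)
k(S) = 1/(-64 + S) (k(S) = 1/(S - 64) = 1/(-64 + S))
(k(-6*(-4 - 1*4)) + 20588) - 11135 = (1/(-64 - 6*(-4 - 1*4)) + 20588) - 11135 = (1/(-64 - 6*(-4 - 4)) + 20588) - 11135 = (1/(-64 - 6*(-8)) + 20588) - 11135 = (1/(-64 + 48) + 20588) - 11135 = (1/(-16) + 20588) - 11135 = (-1/16 + 20588) - 11135 = 329407/16 - 11135 = 151247/16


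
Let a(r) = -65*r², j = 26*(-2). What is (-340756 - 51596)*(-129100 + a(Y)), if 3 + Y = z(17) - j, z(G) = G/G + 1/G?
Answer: 33107825083680/289 ≈ 1.1456e+11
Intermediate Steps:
j = -52
z(G) = 1 + 1/G
Y = 851/17 (Y = -3 + ((1 + 17)/17 - 1*(-52)) = -3 + ((1/17)*18 + 52) = -3 + (18/17 + 52) = -3 + 902/17 = 851/17 ≈ 50.059)
(-340756 - 51596)*(-129100 + a(Y)) = (-340756 - 51596)*(-129100 - 65*(851/17)²) = -392352*(-129100 - 65*724201/289) = -392352*(-129100 - 47073065/289) = -392352*(-84382965/289) = 33107825083680/289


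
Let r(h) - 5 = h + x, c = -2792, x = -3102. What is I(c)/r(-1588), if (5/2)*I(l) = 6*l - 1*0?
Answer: 33504/23425 ≈ 1.4303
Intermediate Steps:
r(h) = -3097 + h (r(h) = 5 + (h - 3102) = 5 + (-3102 + h) = -3097 + h)
I(l) = 12*l/5 (I(l) = 2*(6*l - 1*0)/5 = 2*(6*l + 0)/5 = 2*(6*l)/5 = 12*l/5)
I(c)/r(-1588) = ((12/5)*(-2792))/(-3097 - 1588) = -33504/5/(-4685) = -33504/5*(-1/4685) = 33504/23425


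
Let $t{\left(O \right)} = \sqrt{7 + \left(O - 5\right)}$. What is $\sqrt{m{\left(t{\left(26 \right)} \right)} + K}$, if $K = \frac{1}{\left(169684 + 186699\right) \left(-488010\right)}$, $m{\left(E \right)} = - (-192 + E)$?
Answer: $\frac{\sqrt{5807545622848097104040970 - 60495266904669489817800 \sqrt{7}}}{173918467830} \approx 13.664$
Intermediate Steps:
$t{\left(O \right)} = \sqrt{2 + O}$ ($t{\left(O \right)} = \sqrt{7 + \left(O - 5\right)} = \sqrt{7 + \left(-5 + O\right)} = \sqrt{2 + O}$)
$m{\left(E \right)} = 192 - E$
$K = - \frac{1}{173918467830}$ ($K = \frac{1}{356383} \left(- \frac{1}{488010}\right) = - \frac{1}{173918467830} \approx -5.7498 \cdot 10^{-12}$)
$\sqrt{m{\left(t{\left(26 \right)} \right)} + K} = \sqrt{\left(192 - \sqrt{2 + 26}\right) - \frac{1}{173918467830}} = \sqrt{\left(192 - \sqrt{28}\right) - \frac{1}{173918467830}} = \sqrt{\left(192 - 2 \sqrt{7}\right) - \frac{1}{173918467830}} = \sqrt{\frac{33392345823359}{173918467830} - 2 \sqrt{7}}$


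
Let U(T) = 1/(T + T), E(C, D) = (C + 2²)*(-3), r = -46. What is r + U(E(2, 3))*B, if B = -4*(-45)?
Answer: -51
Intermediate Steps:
E(C, D) = -12 - 3*C (E(C, D) = (C + 4)*(-3) = (4 + C)*(-3) = -12 - 3*C)
B = 180
U(T) = 1/(2*T)
r + U(E(2, 3))*B = -46 + (1/(2*(-12 - 3*2)))*180 = -46 + (1/(2*(-12 - 6)))*180 = -46 + ((½)/(-18))*180 = -46 + ((½)*(-1/18))*180 = -46 - 1/36*180 = -46 - 5 = -51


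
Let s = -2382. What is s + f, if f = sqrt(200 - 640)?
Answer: -2382 + 2*I*sqrt(110) ≈ -2382.0 + 20.976*I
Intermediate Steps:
f = 2*I*sqrt(110) (f = sqrt(-440) = 2*I*sqrt(110) ≈ 20.976*I)
s + f = -2382 + 2*I*sqrt(110)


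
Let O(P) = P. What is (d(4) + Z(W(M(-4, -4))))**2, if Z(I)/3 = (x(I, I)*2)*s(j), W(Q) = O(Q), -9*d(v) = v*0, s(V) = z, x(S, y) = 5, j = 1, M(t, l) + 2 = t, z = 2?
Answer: 3600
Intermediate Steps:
M(t, l) = -2 + t
s(V) = 2
d(v) = 0 (d(v) = -v*0/9 = -1/9*0 = 0)
W(Q) = Q
Z(I) = 60 (Z(I) = 3*((5*2)*2) = 3*(10*2) = 3*20 = 60)
(d(4) + Z(W(M(-4, -4))))**2 = (0 + 60)**2 = 60**2 = 3600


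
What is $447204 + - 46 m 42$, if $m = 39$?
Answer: $371856$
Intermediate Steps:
$447204 + - 46 m 42 = 447204 + \left(-46\right) 39 \cdot 42 = 447204 - 75348 = 371856$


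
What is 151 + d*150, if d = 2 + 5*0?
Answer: 451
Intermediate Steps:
d = 2 (d = 2 + 0 = 2)
151 + d*150 = 151 + 2*150 = 151 + 300 = 451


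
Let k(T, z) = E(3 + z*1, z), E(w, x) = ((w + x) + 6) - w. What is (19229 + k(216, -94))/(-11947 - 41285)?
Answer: -19141/53232 ≈ -0.35958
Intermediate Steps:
E(w, x) = 6 + x (E(w, x) = (6 + w + x) - w = 6 + x)
k(T, z) = 6 + z
(19229 + k(216, -94))/(-11947 - 41285) = (19229 + (6 - 94))/(-11947 - 41285) = (19229 - 88)/(-53232) = 19141*(-1/53232) = -19141/53232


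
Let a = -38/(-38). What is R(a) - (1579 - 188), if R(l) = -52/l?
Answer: -1443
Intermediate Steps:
a = 1 (a = -38*(-1/38) = 1)
R(a) - (1579 - 188) = -52/1 - (1579 - 188) = -52*1 - 1*1391 = -52 - 1391 = -1443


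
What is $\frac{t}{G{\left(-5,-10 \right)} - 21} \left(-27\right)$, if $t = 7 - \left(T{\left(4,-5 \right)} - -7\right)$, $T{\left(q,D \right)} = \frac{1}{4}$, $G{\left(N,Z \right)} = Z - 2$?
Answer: $- \frac{9}{44} \approx -0.20455$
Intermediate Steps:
$G{\left(N,Z \right)} = -2 + Z$ ($G{\left(N,Z \right)} = Z - 2 = -2 + Z$)
$T{\left(q,D \right)} = \frac{1}{4}$
$t = - \frac{1}{4}$ ($t = 7 - \left(\frac{1}{4} - -7\right) = 7 - \left(\frac{1}{4} + 7\right) = 7 - \frac{29}{4} = - \frac{1}{4} \approx -0.25$)
$\frac{t}{G{\left(-5,-10 \right)} - 21} \left(-27\right) = \frac{1}{\left(-2 - 10\right) - 21} \left(- \frac{1}{4}\right) \left(-27\right) = \frac{1}{-12 - 21} \left(- \frac{1}{4}\right) \left(-27\right) = \frac{1}{-33} \left(- \frac{1}{4}\right) \left(-27\right) = \left(- \frac{1}{33}\right) \left(- \frac{1}{4}\right) \left(-27\right) = \frac{1}{132} \left(-27\right) = - \frac{9}{44}$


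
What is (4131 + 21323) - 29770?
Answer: -4316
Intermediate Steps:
(4131 + 21323) - 29770 = 25454 - 29770 = -4316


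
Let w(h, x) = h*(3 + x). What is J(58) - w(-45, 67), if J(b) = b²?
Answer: 6514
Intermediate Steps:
J(58) - w(-45, 67) = 58² - (-45)*(3 + 67) = 3364 - (-45)*70 = 3364 - 1*(-3150) = 3364 + 3150 = 6514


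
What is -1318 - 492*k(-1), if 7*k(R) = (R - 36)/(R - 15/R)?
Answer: -55480/49 ≈ -1132.2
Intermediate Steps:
k(R) = (-36 + R)/(7*(R - 15/R)) (k(R) = ((R - 36)/(R - 15/R))/7 = ((-36 + R)/(R - 15/R))/7 = (-36 + R)/(7*(R - 15/R)))
-1318 - 492*k(-1) = -1318 - 492*(-1)*(-36 - 1)/(7*(-15 + (-1)²)) = -1318 - 492*(-1)*(-37)/(7*(-15 + 1)) = -1318 - 492*(-1)*(-37)/(7*(-14)) = -1318 - 492*(-1)*(-1)*(-37)/(7*14) = -1318 - 492*(-37/98) = -1318 + 9102/49 = -55480/49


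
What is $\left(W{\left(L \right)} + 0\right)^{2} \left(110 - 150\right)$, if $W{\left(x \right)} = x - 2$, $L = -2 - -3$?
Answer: $-40$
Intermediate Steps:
$L = 1$ ($L = -2 + 3 = 1$)
$W{\left(x \right)} = -2 + x$
$\left(W{\left(L \right)} + 0\right)^{2} \left(110 - 150\right) = \left(\left(-2 + 1\right) + 0\right)^{2} \left(110 - 150\right) = \left(-1 + 0\right)^{2} \left(-40\right) = \left(-1\right)^{2} \left(-40\right) = 1 \left(-40\right) = -40$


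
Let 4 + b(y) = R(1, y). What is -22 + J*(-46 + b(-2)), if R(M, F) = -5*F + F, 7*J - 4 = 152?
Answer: -958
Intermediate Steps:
J = 156/7 (J = 4/7 + (⅐)*152 = 4/7 + 152/7 = 156/7 ≈ 22.286)
R(M, F) = -4*F
b(y) = -4 - 4*y
-22 + J*(-46 + b(-2)) = -22 + 156*(-46 + (-4 - 4*(-2)))/7 = -22 + 156*(-46 + (-4 + 8))/7 = -22 + 156*(-46 + 4)/7 = -22 + (156/7)*(-42) = -22 - 936 = -958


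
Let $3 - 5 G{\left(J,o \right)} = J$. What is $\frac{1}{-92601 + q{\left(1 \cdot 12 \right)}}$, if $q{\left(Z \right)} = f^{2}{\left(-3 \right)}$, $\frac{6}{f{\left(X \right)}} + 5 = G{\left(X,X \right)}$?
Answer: $- \frac{361}{33428061} \approx -1.0799 \cdot 10^{-5}$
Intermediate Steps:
$G{\left(J,o \right)} = \frac{3}{5} - \frac{J}{5}$
$f{\left(X \right)} = \frac{6}{- \frac{22}{5} - \frac{X}{5}}$ ($f{\left(X \right)} = \frac{6}{-5 - \left(- \frac{3}{5} + \frac{X}{5}\right)} = \frac{6}{- \frac{22}{5} - \frac{X}{5}}$)
$q{\left(Z \right)} = \frac{900}{361}$ ($q{\left(Z \right)} = \left(- \frac{30}{22 - 3}\right)^{2} = \left(- \frac{30}{19}\right)^{2} = \frac{900}{361}$)
$\frac{1}{-92601 + q{\left(1 \cdot 12 \right)}} = \frac{1}{-92601 + \frac{900}{361}} = \frac{1}{- \frac{33428061}{361}} = - \frac{361}{33428061}$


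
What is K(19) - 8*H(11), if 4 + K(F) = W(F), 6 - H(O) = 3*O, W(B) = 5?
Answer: 217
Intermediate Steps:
H(O) = 6 - 3*O
K(F) = 1 (K(F) = -4 + 5 = 1)
K(19) - 8*H(11) = 1 - 8*(6 - 3*11) = 1 - 8*(6 - 33) = 1 - 8*(-27) = 1 + 216 = 217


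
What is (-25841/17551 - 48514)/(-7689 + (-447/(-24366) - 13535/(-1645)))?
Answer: 2275312293277590/360217317346657 ≈ 6.3165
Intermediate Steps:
(-25841/17551 - 48514)/(-7689 + (-447/(-24366) - 13535/(-1645))) = (-25841*1/17551 - 48514)/(-7689 + (-447*(-1/24366) - 13535*(-1/1645))) = (-25841/17551 - 48514)/(-7689 + (149/8122 + 2707/329)) = -851495055/(17551*(-7689 + 22035275/2672138)) = -851495055/(17551*(-20524033807/2672138)) = -851495055/17551*(-2672138/20524033807) = 2275312293277590/360217317346657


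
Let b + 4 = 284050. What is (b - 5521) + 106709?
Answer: 385234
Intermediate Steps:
b = 284046 (b = -4 + 284050 = 284046)
(b - 5521) + 106709 = (284046 - 5521) + 106709 = 278525 + 106709 = 385234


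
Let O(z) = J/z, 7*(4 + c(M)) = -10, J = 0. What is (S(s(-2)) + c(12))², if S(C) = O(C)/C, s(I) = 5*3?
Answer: 1444/49 ≈ 29.469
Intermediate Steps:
s(I) = 15
c(M) = -38/7 (c(M) = -4 + (⅐)*(-10) = -4 - 10/7 = -38/7)
O(z) = 0 (O(z) = 0/z = 0)
S(C) = 0 (S(C) = 0/C = 0)
(S(s(-2)) + c(12))² = (0 - 38/7)² = (-38/7)² = 1444/49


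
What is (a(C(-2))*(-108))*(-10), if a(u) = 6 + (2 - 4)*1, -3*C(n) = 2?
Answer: 4320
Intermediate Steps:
C(n) = -⅔ (C(n) = -⅓*2 = -⅔)
a(u) = 4 (a(u) = 6 - 2*1 = 6 - 2 = 4)
(a(C(-2))*(-108))*(-10) = (4*(-108))*(-10) = -432*(-10) = 4320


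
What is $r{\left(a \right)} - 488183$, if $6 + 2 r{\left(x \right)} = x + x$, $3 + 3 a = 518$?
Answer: $- \frac{1464043}{3} \approx -4.8801 \cdot 10^{5}$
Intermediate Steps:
$a = \frac{515}{3}$ ($a = -1 + \frac{1}{3} \cdot 518 = -1 + \frac{518}{3} = \frac{515}{3} \approx 171.67$)
$r{\left(x \right)} = -3 + x$ ($r{\left(x \right)} = -3 + \frac{x + x}{2} = -3 + \frac{2 x}{2} = -3 + x$)
$r{\left(a \right)} - 488183 = \left(-3 + \frac{515}{3}\right) - 488183 = \frac{506}{3} - 488183 = - \frac{1464043}{3}$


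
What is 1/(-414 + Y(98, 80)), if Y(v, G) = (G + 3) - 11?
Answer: -1/342 ≈ -0.0029240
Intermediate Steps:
Y(v, G) = -8 + G (Y(v, G) = (3 + G) - 11 = -8 + G)
1/(-414 + Y(98, 80)) = 1/(-414 + (-8 + 80)) = 1/(-414 + 72) = 1/(-342) = -1/342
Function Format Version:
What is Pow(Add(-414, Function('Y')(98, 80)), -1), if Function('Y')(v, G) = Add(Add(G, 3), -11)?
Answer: Rational(-1, 342) ≈ -0.0029240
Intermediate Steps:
Function('Y')(v, G) = Add(-8, G) (Function('Y')(v, G) = Add(Add(3, G), -11) = Add(-8, G))
Pow(Add(-414, Function('Y')(98, 80)), -1) = Pow(Add(-414, Add(-8, 80)), -1) = Pow(Add(-414, 72), -1) = Pow(-342, -1) = Rational(-1, 342)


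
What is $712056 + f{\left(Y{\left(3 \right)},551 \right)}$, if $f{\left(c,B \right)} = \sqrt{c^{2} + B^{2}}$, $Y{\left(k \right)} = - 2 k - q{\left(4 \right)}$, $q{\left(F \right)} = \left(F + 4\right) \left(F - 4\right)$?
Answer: $712056 + \sqrt{303637} \approx 7.1261 \cdot 10^{5}$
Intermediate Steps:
$q{\left(F \right)} = \left(-4 + F\right) \left(4 + F\right)$ ($q{\left(F \right)} = \left(4 + F\right) \left(-4 + F\right) = \left(-4 + F\right) \left(4 + F\right)$)
$Y{\left(k \right)} = - 2 k$ ($Y{\left(k \right)} = - 2 k - \left(-16 + 4^{2}\right) = - 2 k - \left(-16 + 16\right) = - 2 k - 0 = - 2 k + 0 = - 2 k$)
$f{\left(c,B \right)} = \sqrt{B^{2} + c^{2}}$
$712056 + f{\left(Y{\left(3 \right)},551 \right)} = 712056 + \sqrt{551^{2} + \left(\left(-2\right) 3\right)^{2}} = 712056 + \sqrt{303601 + \left(-6\right)^{2}} = 712056 + \sqrt{303601 + 36} = 712056 + \sqrt{303637}$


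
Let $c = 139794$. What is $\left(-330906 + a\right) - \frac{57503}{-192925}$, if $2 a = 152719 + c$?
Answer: $- \frac{71246894569}{385850} \approx -1.8465 \cdot 10^{5}$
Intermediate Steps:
$a = \frac{292513}{2}$ ($a = \frac{152719 + 139794}{2} = \frac{1}{2} \cdot 292513 = \frac{292513}{2} \approx 1.4626 \cdot 10^{5}$)
$\left(-330906 + a\right) - \frac{57503}{-192925} = \left(-330906 + \frac{292513}{2}\right) - \frac{57503}{-192925} = - \frac{369299}{2} - - \frac{57503}{192925} = - \frac{369299}{2} + \frac{57503}{192925} = - \frac{71246894569}{385850}$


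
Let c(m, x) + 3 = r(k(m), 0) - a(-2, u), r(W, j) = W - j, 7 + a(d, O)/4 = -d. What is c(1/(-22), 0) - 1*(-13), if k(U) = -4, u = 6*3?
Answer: 26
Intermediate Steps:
u = 18
a(d, O) = -28 - 4*d (a(d, O) = -28 + 4*(-d) = -28 - 4*d)
c(m, x) = 13 (c(m, x) = -3 + ((-4 - 1*0) - (-28 - 4*(-2))) = -3 + ((-4 + 0) - (-28 + 8)) = -3 + (-4 - 1*(-20)) = -3 + (-4 + 20) = -3 + 16 = 13)
c(1/(-22), 0) - 1*(-13) = 13 - 1*(-13) = 13 + 13 = 26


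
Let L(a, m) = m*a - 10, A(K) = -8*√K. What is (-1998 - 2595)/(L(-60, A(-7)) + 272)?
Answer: -601683/840722 + 551160*I*√7/420361 ≈ -0.71567 + 3.469*I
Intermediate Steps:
L(a, m) = -10 + a*m (L(a, m) = a*m - 10 = -10 + a*m)
(-1998 - 2595)/(L(-60, A(-7)) + 272) = (-1998 - 2595)/((-10 - (-480)*√(-7)) + 272) = -4593/((-10 - (-480)*I*√7) + 272) = -4593/((-10 + 480*I*√7) + 272) = -4593/(262 + 480*I*√7)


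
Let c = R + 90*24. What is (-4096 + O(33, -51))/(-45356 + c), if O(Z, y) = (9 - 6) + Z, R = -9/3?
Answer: 4060/43199 ≈ 0.093984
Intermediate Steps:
R = -3 (R = -9*⅓ = -3)
c = 2157 (c = -3 + 90*24 = -3 + 2160 = 2157)
O(Z, y) = 3 + Z
(-4096 + O(33, -51))/(-45356 + c) = (-4096 + (3 + 33))/(-45356 + 2157) = (-4096 + 36)/(-43199) = -4060*(-1/43199) = 4060/43199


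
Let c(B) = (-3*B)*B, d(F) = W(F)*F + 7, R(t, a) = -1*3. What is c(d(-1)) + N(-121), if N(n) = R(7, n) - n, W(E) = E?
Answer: -74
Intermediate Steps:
R(t, a) = -3
d(F) = 7 + F² (d(F) = F*F + 7 = F² + 7 = 7 + F²)
N(n) = -3 - n
c(B) = -3*B²
c(d(-1)) + N(-121) = -3*(7 + (-1)²)² + (-3 - 1*(-121)) = -3*(7 + 1)² + (-3 + 121) = -3*8² + 118 = -3*64 + 118 = -192 + 118 = -74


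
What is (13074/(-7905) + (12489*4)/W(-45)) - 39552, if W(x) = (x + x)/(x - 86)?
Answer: 262130428/7905 ≈ 33160.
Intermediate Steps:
W(x) = 2*x/(-86 + x) (W(x) = (2*x)/(-86 + x) = 2*x/(-86 + x))
(13074/(-7905) + (12489*4)/W(-45)) - 39552 = (13074/(-7905) + (12489*4)/((2*(-45)/(-86 - 45)))) - 39552 = (13074*(-1/7905) + 49956/((2*(-45)/(-131)))) - 39552 = (-4358/2635 + 49956/((2*(-45)*(-1/131)))) - 39552 = (-4358/2635 + 49956/(90/131)) - 39552 = (-4358/2635 + 49956*(131/90)) - 39552 = (-4358/2635 + 1090706/15) - 39552 = 574788988/7905 - 39552 = 262130428/7905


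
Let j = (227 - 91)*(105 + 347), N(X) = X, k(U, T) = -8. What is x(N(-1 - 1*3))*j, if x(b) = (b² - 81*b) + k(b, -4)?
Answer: 20408704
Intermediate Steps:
x(b) = -8 + b² - 81*b (x(b) = (b² - 81*b) - 8 = -8 + b² - 81*b)
j = 61472 (j = 136*452 = 61472)
x(N(-1 - 1*3))*j = (-8 + (-1 - 1*3)² - 81*(-1 - 1*3))*61472 = (-8 + (-1 - 3)² - 81*(-1 - 3))*61472 = (-8 + (-4)² - 81*(-4))*61472 = (-8 + 16 + 324)*61472 = 332*61472 = 20408704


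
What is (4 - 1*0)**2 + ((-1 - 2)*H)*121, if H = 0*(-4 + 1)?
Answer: 16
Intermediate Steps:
H = 0 (H = 0*(-3) = 0)
(4 - 1*0)**2 + ((-1 - 2)*H)*121 = (4 - 1*0)**2 + ((-1 - 2)*0)*121 = (4 + 0)**2 - 3*0*121 = 4**2 + 0*121 = 16 + 0 = 16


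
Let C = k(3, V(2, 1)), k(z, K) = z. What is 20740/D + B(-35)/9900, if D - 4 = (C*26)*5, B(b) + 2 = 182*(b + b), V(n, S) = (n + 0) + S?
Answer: 50076413/975150 ≈ 51.353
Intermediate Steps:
V(n, S) = S + n (V(n, S) = n + S = S + n)
C = 3
B(b) = -2 + 364*b (B(b) = -2 + 182*(b + b) = -2 + 182*(2*b) = -2 + 364*b)
D = 394 (D = 4 + (3*26)*5 = 4 + 78*5 = 4 + 390 = 394)
20740/D + B(-35)/9900 = 20740/394 + (-2 + 364*(-35))/9900 = 20740*(1/394) + (-2 - 12740)*(1/9900) = 10370/197 - 12742*1/9900 = 10370/197 - 6371/4950 = 50076413/975150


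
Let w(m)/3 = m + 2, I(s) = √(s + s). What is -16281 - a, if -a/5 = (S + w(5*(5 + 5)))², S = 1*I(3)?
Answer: 105429 + 1560*√6 ≈ 1.0925e+5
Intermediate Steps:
I(s) = √2*√s (I(s) = √(2*s) = √2*√s)
w(m) = 6 + 3*m (w(m) = 3*(m + 2) = 3*(2 + m) = 6 + 3*m)
S = √6 (S = 1*(√2*√3) = 1*√6 = √6 ≈ 2.4495)
a = -5*(156 + √6)² (a = -5*(√6 + (6 + 3*(5*(5 + 5))))² = -5*(√6 + (6 + 3*(5*10)))² = -5*(√6 + (6 + 3*50))² = -5*(√6 + (6 + 150))² = -5*(√6 + 156)² = -5*(156 + √6)² ≈ -1.2553e+5)
-16281 - a = -16281 - (-121710 - 1560*√6) = -16281 + (121710 + 1560*√6) = 105429 + 1560*√6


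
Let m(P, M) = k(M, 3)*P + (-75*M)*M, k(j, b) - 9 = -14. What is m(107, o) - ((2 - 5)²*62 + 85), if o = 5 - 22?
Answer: -22853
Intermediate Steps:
k(j, b) = -5 (k(j, b) = 9 - 14 = -5)
o = -17
m(P, M) = -75*M² - 5*P (m(P, M) = -5*P + (-75*M)*M = -5*P - 75*M² = -75*M² - 5*P)
m(107, o) - ((2 - 5)²*62 + 85) = (-75*(-17)² - 5*107) - ((2 - 5)²*62 + 85) = (-75*289 - 535) - ((-3)²*62 + 85) = (-21675 - 535) - (9*62 + 85) = -22210 - (558 + 85) = -22210 - 1*643 = -22210 - 643 = -22853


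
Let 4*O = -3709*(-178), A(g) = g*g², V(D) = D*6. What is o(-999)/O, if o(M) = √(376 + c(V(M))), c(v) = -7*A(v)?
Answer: 232*√112029469/330101 ≈ 7.4389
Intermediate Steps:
V(D) = 6*D
A(g) = g³
O = 330101/2 (O = (-3709*(-178))/4 = (¼)*660202 = 330101/2 ≈ 1.6505e+5)
c(v) = -7*v³
o(M) = √(376 - 1512*M³) (o(M) = √(376 - 7*216*M³) = √(376 - 1512*M³))
o(-999)/O = (2*√(94 - 378*(-999)³))/(330101/2) = (2*√(94 - 378*(-997002999)))*(2/330101) = (2*√(94 + 376867133622))*(2/330101) = (2*√376867133716)*(2/330101) = (2*(58*√112029469))*(2/330101) = (116*√112029469)*(2/330101) = 232*√112029469/330101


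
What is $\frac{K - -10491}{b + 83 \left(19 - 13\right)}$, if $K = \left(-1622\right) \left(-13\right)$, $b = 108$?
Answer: $\frac{31577}{606} \approx 52.107$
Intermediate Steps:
$K = 21086$
$\frac{K - -10491}{b + 83 \left(19 - 13\right)} = \frac{21086 - -10491}{108 + 83 \left(19 - 13\right)} = \frac{21086 + 10491}{108 + 83 \cdot 6} = \frac{31577}{108 + 498} = \frac{31577}{606}$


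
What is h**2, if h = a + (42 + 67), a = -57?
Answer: 2704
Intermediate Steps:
h = 52 (h = -57 + (42 + 67) = -57 + 109 = 52)
h**2 = 52**2 = 2704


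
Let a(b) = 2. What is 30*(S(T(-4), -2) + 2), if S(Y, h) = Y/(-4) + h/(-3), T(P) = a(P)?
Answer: 65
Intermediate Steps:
T(P) = 2
S(Y, h) = -h/3 - Y/4 (S(Y, h) = Y*(-¼) + h*(-⅓) = -Y/4 - h/3 = -h/3 - Y/4)
30*(S(T(-4), -2) + 2) = 30*((-⅓*(-2) - ¼*2) + 2) = 30*((⅔ - ½) + 2) = 30*(⅙ + 2) = 30*(13/6) = 65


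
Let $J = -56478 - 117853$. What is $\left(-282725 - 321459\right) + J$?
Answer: $-778515$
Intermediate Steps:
$J = -174331$
$\left(-282725 - 321459\right) + J = \left(-282725 - 321459\right) - 174331 = -604184 - 174331 = -778515$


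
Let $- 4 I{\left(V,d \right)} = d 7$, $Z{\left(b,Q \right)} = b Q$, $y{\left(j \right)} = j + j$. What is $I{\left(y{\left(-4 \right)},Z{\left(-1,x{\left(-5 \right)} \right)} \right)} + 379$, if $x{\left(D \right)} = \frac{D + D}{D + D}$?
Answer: $\frac{1523}{4} \approx 380.75$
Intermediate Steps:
$y{\left(j \right)} = 2 j$
$x{\left(D \right)} = 1$ ($x{\left(D \right)} = \frac{2 D}{2 D} = 2 D \frac{1}{2 D} = 1$)
$Z{\left(b,Q \right)} = Q b$
$I{\left(V,d \right)} = - \frac{7 d}{4}$ ($I{\left(V,d \right)} = - \frac{d 7}{4} = - \frac{7 d}{4}$)
$I{\left(y{\left(-4 \right)},Z{\left(-1,x{\left(-5 \right)} \right)} \right)} + 379 = - \frac{7 \cdot 1 \left(-1\right)}{4} + 379 = \left(- \frac{7}{4}\right) \left(-1\right) + 379 = \frac{7}{4} + 379 = \frac{1523}{4}$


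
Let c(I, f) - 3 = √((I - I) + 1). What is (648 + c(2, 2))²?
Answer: 425104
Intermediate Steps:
c(I, f) = 4 (c(I, f) = 3 + √((I - I) + 1) = 3 + √(0 + 1) = 3 + √1 = 3 + 1 = 4)
(648 + c(2, 2))² = (648 + 4)² = 652² = 425104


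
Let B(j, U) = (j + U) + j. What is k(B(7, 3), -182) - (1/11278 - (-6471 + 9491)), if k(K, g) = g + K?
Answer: 32198689/11278 ≈ 2855.0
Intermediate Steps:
B(j, U) = U + 2*j (B(j, U) = (U + j) + j = U + 2*j)
k(K, g) = K + g
k(B(7, 3), -182) - (1/11278 - (-6471 + 9491)) = ((3 + 2*7) - 182) - (1/11278 - (-6471 + 9491)) = ((3 + 14) - 182) - (1/11278 - 1*3020) = (17 - 182) - (1/11278 - 3020) = -165 - 1*(-34059559/11278) = -165 + 34059559/11278 = 32198689/11278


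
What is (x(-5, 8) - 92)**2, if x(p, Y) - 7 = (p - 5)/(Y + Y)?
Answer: 469225/64 ≈ 7331.6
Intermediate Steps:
x(p, Y) = 7 + (-5 + p)/(2*Y) (x(p, Y) = 7 + (p - 5)/(Y + Y) = 7 + (-5 + p)/((2*Y)) = 7 + (-5 + p)*(1/(2*Y)) = 7 + (-5 + p)/(2*Y))
(x(-5, 8) - 92)**2 = ((1/2)*(-5 - 5 + 14*8)/8 - 92)**2 = ((1/2)*(1/8)*(-5 - 5 + 112) - 92)**2 = ((1/2)*(1/8)*102 - 92)**2 = (51/8 - 92)**2 = (-685/8)**2 = 469225/64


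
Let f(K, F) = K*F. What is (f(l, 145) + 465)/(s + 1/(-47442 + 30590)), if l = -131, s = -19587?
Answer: 62453512/66016025 ≈ 0.94604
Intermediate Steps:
f(K, F) = F*K
(f(l, 145) + 465)/(s + 1/(-47442 + 30590)) = (145*(-131) + 465)/(-19587 + 1/(-47442 + 30590)) = (-18995 + 465)/(-19587 + 1/(-16852)) = -18530/(-19587 - 1/16852) = -18530/(-330080125/16852) = -18530*(-16852/330080125) = 62453512/66016025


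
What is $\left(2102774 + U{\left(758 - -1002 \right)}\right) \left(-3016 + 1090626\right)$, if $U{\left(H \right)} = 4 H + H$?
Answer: $2296568998140$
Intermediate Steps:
$U{\left(H \right)} = 5 H$
$\left(2102774 + U{\left(758 - -1002 \right)}\right) \left(-3016 + 1090626\right) = \left(2102774 + 5 \left(758 - -1002\right)\right) \left(-3016 + 1090626\right) = \left(2102774 + 5 \left(758 + 1002\right)\right) 1087610 = \left(2102774 + 5 \cdot 1760\right) 1087610 = \left(2102774 + 8800\right) 1087610 = 2111574 \cdot 1087610 = 2296568998140$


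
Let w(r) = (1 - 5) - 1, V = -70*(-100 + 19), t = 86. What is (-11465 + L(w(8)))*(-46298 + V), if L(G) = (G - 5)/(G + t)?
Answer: 37730207900/81 ≈ 4.6580e+8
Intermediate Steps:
V = 5670 (V = -70*(-81) = 5670)
w(r) = -5 (w(r) = -4 - 1 = -5)
L(G) = (-5 + G)/(86 + G) (L(G) = (G - 5)/(G + 86) = (-5 + G)/(86 + G))
(-11465 + L(w(8)))*(-46298 + V) = (-11465 + (-5 - 5)/(86 - 5))*(-46298 + 5670) = (-11465 - 10/81)*(-40628) = -928675/81*(-40628) = 37730207900/81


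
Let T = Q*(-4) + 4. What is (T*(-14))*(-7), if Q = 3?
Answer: -784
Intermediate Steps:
T = -8 (T = 3*(-4) + 4 = -12 + 4 = -8)
(T*(-14))*(-7) = -8*(-14)*(-7) = 112*(-7) = -784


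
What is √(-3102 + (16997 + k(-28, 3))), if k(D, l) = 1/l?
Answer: √125058/3 ≈ 117.88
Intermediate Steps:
√(-3102 + (16997 + k(-28, 3))) = √(-3102 + (16997 + 1/3)) = √(-3102 + (16997 + ⅓)) = √(-3102 + 50992/3) = √(41686/3) = √125058/3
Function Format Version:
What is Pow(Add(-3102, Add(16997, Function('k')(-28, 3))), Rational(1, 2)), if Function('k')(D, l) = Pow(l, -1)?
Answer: Mul(Rational(1, 3), Pow(125058, Rational(1, 2))) ≈ 117.88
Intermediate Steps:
Pow(Add(-3102, Add(16997, Function('k')(-28, 3))), Rational(1, 2)) = Pow(Add(-3102, Add(16997, Pow(3, -1))), Rational(1, 2)) = Pow(Add(-3102, Add(16997, Rational(1, 3))), Rational(1, 2)) = Pow(Add(-3102, Rational(50992, 3)), Rational(1, 2)) = Pow(Rational(41686, 3), Rational(1, 2)) = Mul(Rational(1, 3), Pow(125058, Rational(1, 2)))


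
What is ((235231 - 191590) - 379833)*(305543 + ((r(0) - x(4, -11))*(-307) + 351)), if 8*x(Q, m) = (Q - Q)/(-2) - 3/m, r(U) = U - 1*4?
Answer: -1135810257768/11 ≈ -1.0326e+11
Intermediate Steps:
r(U) = -4 + U (r(U) = U - 4 = -4 + U)
x(Q, m) = -3/(8*m) (x(Q, m) = ((Q - Q)/(-2) - 3/m)/8 = (0*(-½) - 3/m)/8 = (0 - 3/m)/8 = (-3/m)/8 = -3/(8*m))
((235231 - 191590) - 379833)*(305543 + ((r(0) - x(4, -11))*(-307) + 351)) = ((235231 - 191590) - 379833)*(305543 + (((-4 + 0) - (-3)/(8*(-11)))*(-307) + 351)) = (43641 - 379833)*(305543 + ((-4 - (-3)*(-1)/(8*11))*(-307) + 351)) = -336192*(305543 + ((-4 - 1*3/88)*(-307) + 351)) = -336192*(305543 + ((-4 - 3/88)*(-307) + 351)) = -336192*(305543 + (-355/88*(-307) + 351)) = -336192*(305543 + (108985/88 + 351)) = -336192*(305543 + 139873/88) = -336192*27027657/88 = -1135810257768/11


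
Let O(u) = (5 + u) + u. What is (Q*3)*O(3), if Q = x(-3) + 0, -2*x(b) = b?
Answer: 99/2 ≈ 49.500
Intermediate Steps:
x(b) = -b/2
O(u) = 5 + 2*u
Q = 3/2 (Q = -½*(-3) + 0 = 3/2 + 0 = 3/2 ≈ 1.5000)
(Q*3)*O(3) = ((3/2)*3)*(5 + 2*3) = 9*(5 + 6)/2 = (9/2)*11 = 99/2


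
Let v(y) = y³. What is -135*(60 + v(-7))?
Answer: 38205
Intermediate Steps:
-135*(60 + v(-7)) = -135*(60 + (-7)³) = -135*(60 - 343) = -135*(-283) = 38205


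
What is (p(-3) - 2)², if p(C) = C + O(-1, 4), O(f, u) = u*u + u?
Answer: 225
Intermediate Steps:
O(f, u) = u + u² (O(f, u) = u² + u = u + u²)
p(C) = 20 + C (p(C) = C + 4*(1 + 4) = C + 4*5 = C + 20 = 20 + C)
(p(-3) - 2)² = ((20 - 3) - 2)² = (17 - 2)² = 15² = 225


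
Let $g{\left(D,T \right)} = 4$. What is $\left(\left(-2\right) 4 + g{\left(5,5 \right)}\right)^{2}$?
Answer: $16$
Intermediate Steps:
$\left(\left(-2\right) 4 + g{\left(5,5 \right)}\right)^{2} = \left(\left(-2\right) 4 + 4\right)^{2} = \left(-8 + 4\right)^{2} = \left(-4\right)^{2} = 16$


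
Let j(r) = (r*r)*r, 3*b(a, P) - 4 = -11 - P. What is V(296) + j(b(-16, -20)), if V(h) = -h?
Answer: -5795/27 ≈ -214.63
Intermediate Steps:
b(a, P) = -7/3 - P/3 (b(a, P) = 4/3 + (-11 - P)/3 = 4/3 + (-11/3 - P/3) = -7/3 - P/3)
j(r) = r³ (j(r) = r²*r = r³)
V(296) + j(b(-16, -20)) = -1*296 + (-7/3 - ⅓*(-20))³ = -296 + (-7/3 + 20/3)³ = -296 + (13/3)³ = -296 + 2197/27 = -5795/27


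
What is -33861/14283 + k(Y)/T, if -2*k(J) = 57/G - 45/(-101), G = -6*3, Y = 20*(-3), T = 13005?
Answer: -1162735427/490478220 ≈ -2.3706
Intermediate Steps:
Y = -60
G = -18
k(J) = 1649/1212 (k(J) = -(57/(-18) - 45/(-101))/2 = -(57*(-1/18) - 45*(-1/101))/2 = -(-19/6 + 45/101)/2 = -½*(-1649/606) = 1649/1212)
-33861/14283 + k(Y)/T = -33861/14283 + (1649/1212)/13005 = -33861*1/14283 + (1649/1212)*(1/13005) = -11287/4761 + 97/927180 = -1162735427/490478220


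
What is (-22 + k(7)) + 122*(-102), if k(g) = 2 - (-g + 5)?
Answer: -12462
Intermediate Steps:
k(g) = -3 + g (k(g) = 2 - (5 - g) = 2 + (-5 + g) = -3 + g)
(-22 + k(7)) + 122*(-102) = (-22 + (-3 + 7)) + 122*(-102) = (-22 + 4) - 12444 = -18 - 12444 = -12462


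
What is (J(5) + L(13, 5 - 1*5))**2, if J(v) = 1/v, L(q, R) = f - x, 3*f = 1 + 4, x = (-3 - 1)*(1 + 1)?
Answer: 21904/225 ≈ 97.351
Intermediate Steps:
x = -8 (x = -4*2 = -8)
f = 5/3 (f = (1 + 4)/3 = (1/3)*5 = 5/3 ≈ 1.6667)
L(q, R) = 29/3 (L(q, R) = 5/3 - 1*(-8) = 5/3 + 8 = 29/3)
(J(5) + L(13, 5 - 1*5))**2 = (1/5 + 29/3)**2 = (148/15)**2 = 21904/225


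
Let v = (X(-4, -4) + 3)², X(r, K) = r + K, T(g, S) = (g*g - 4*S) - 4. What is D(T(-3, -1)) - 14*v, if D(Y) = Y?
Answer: -341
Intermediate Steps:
T(g, S) = -4 + g² - 4*S (T(g, S) = (g² - 4*S) - 4 = -4 + g² - 4*S)
X(r, K) = K + r
v = 25 (v = ((-4 - 4) + 3)² = (-8 + 3)² = (-5)² = 25)
D(T(-3, -1)) - 14*v = (-4 + (-3)² - 4*(-1)) - 14*25 = (-4 + 9 + 4) - 350 = 9 - 350 = -341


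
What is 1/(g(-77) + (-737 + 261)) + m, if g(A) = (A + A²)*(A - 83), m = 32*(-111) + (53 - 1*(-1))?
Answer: -3276912409/936796 ≈ -3498.0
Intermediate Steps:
m = -3498 (m = -3552 + (53 + 1) = -3552 + 54 = -3498)
g(A) = (-83 + A)*(A + A²) (g(A) = (A + A²)*(-83 + A) = (-83 + A)*(A + A²))
1/(g(-77) + (-737 + 261)) + m = 1/(-77*(-83 + (-77)² - 82*(-77)) + (-737 + 261)) - 3498 = 1/(-77*(-83 + 5929 + 6314) - 476) - 3498 = 1/(-77*12160 - 476) - 3498 = 1/(-936320 - 476) - 3498 = 1/(-936796) - 3498 = -1/936796 - 3498 = -3276912409/936796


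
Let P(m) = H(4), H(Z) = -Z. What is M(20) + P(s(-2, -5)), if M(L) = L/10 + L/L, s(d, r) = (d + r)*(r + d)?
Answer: -1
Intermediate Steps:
s(d, r) = (d + r)² (s(d, r) = (d + r)*(d + r) = (d + r)²)
P(m) = -4 (P(m) = -1*4 = -4)
M(L) = 1 + L/10 (M(L) = L*(⅒) + 1 = L/10 + 1 = 1 + L/10)
M(20) + P(s(-2, -5)) = (1 + (⅒)*20) - 4 = (1 + 2) - 4 = 3 - 4 = -1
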